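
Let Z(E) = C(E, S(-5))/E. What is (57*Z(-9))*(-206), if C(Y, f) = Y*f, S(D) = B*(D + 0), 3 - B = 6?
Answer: -176130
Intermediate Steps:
B = -3 (B = 3 - 1*6 = 3 - 6 = -3)
S(D) = -3*D (S(D) = -3*(D + 0) = -3*D)
Z(E) = 15 (Z(E) = (E*(-3*(-5)))/E = (E*15)/E = (15*E)/E = 15)
(57*Z(-9))*(-206) = (57*15)*(-206) = 855*(-206) = -176130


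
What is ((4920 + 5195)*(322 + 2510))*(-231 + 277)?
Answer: 1317701280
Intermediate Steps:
((4920 + 5195)*(322 + 2510))*(-231 + 277) = (10115*2832)*46 = 28645680*46 = 1317701280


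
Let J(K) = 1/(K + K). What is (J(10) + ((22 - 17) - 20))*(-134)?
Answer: 20033/10 ≈ 2003.3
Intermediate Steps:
J(K) = 1/(2*K)
(J(10) + ((22 - 17) - 20))*(-134) = ((½)/10 + ((22 - 17) - 20))*(-134) = ((½)*(⅒) + (5 - 20))*(-134) = (1/20 - 15)*(-134) = -299/20*(-134) = 20033/10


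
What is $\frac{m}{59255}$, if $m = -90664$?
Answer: $- \frac{12952}{8465} \approx -1.5301$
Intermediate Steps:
$\frac{m}{59255} = - \frac{90664}{59255} = \left(-90664\right) \frac{1}{59255} = - \frac{12952}{8465}$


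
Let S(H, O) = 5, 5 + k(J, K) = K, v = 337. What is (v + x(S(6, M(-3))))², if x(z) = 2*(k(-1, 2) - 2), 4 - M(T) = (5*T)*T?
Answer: 106929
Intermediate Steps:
M(T) = 4 - 5*T² (M(T) = 4 - 5*T*T = 4 - 5*T²)
k(J, K) = -5 + K
x(z) = -10 (x(z) = 2*((-5 + 2) - 2) = 2*(-3 - 2) = 2*(-5) = -10)
(v + x(S(6, M(-3))))² = (337 - 10)² = 327² = 106929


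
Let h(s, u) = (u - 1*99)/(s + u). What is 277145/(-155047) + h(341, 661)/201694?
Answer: -28005096730423/15667296858618 ≈ -1.7875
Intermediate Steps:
h(s, u) = (-99 + u)/(s + u) (h(s, u) = (u - 99)/(s + u) = (-99 + u)/(s + u))
277145/(-155047) + h(341, 661)/201694 = 277145/(-155047) + ((-99 + 661)/(341 + 661))/201694 = 277145*(-1/155047) + (562/1002)*(1/201694) = -277145/155047 + ((1/1002)*562)*(1/201694) = -277145/155047 + (281/501)*(1/201694) = -277145/155047 + 281/101048694 = -28005096730423/15667296858618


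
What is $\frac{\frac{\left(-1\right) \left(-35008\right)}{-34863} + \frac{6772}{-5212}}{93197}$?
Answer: $- \frac{104638483}{4233612495333} \approx -2.4716 \cdot 10^{-5}$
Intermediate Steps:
$\frac{\frac{\left(-1\right) \left(-35008\right)}{-34863} + \frac{6772}{-5212}}{93197} = \left(35008 \left(- \frac{1}{34863}\right) + 6772 \left(- \frac{1}{5212}\right)\right) \frac{1}{93197} = \left(- \frac{35008}{34863} - \frac{1693}{1303}\right) \frac{1}{93197} = \left(- \frac{104638483}{45426489}\right) \frac{1}{93197} = - \frac{104638483}{4233612495333}$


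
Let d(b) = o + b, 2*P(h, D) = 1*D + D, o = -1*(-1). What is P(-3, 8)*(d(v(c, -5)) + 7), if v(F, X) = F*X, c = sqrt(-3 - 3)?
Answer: 64 - 40*I*sqrt(6) ≈ 64.0 - 97.98*I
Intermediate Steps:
o = 1
P(h, D) = D (P(h, D) = (1*D + D)/2 = (D + D)/2 = (2*D)/2 = D)
c = I*sqrt(6) (c = sqrt(-6) = I*sqrt(6) ≈ 2.4495*I)
d(b) = 1 + b
P(-3, 8)*(d(v(c, -5)) + 7) = 8*((1 + (I*sqrt(6))*(-5)) + 7) = 8*((1 - 5*I*sqrt(6)) + 7) = 8*(8 - 5*I*sqrt(6)) = 64 - 40*I*sqrt(6)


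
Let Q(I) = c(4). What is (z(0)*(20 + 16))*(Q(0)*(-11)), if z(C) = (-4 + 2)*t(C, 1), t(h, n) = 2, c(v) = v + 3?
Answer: 11088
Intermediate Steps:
c(v) = 3 + v
Q(I) = 7 (Q(I) = 3 + 4 = 7)
z(C) = -4 (z(C) = (-4 + 2)*2 = -2*2 = -4)
(z(0)*(20 + 16))*(Q(0)*(-11)) = (-4*(20 + 16))*(7*(-11)) = -4*36*(-77) = -144*(-77) = 11088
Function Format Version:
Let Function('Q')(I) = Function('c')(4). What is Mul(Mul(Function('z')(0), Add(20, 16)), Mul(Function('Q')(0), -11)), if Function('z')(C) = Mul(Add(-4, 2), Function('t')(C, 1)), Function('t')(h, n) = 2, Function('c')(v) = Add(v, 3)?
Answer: 11088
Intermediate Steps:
Function('c')(v) = Add(3, v)
Function('Q')(I) = 7 (Function('Q')(I) = Add(3, 4) = 7)
Function('z')(C) = -4 (Function('z')(C) = Mul(Add(-4, 2), 2) = Mul(-2, 2) = -4)
Mul(Mul(Function('z')(0), Add(20, 16)), Mul(Function('Q')(0), -11)) = Mul(Mul(-4, Add(20, 16)), Mul(7, -11)) = Mul(Mul(-4, 36), -77) = Mul(-144, -77) = 11088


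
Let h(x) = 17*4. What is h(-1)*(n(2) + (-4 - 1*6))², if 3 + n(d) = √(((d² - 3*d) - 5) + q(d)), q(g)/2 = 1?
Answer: 11152 - 1768*I*√5 ≈ 11152.0 - 3953.4*I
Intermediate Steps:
q(g) = 2 (q(g) = 2*1 = 2)
h(x) = 68
n(d) = -3 + √(-3 + d² - 3*d) (n(d) = -3 + √(((d² - 3*d) - 5) + 2) = -3 + √((-5 + d² - 3*d) + 2) = -3 + √(-3 + d² - 3*d))
h(-1)*(n(2) + (-4 - 1*6))² = 68*((-3 + √(-3 + 2² - 3*2)) + (-4 - 1*6))² = 68*((-3 + √(-3 + 4 - 6)) + (-4 - 6))² = 68*((-3 + √(-5)) - 10)² = 68*((-3 + I*√5) - 10)² = 68*(-13 + I*√5)²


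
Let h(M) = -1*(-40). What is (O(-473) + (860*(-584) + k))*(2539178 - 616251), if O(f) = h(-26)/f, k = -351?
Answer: -457128942141441/473 ≈ -9.6645e+11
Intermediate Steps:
h(M) = 40
O(f) = 40/f
(O(-473) + (860*(-584) + k))*(2539178 - 616251) = (40/(-473) + (860*(-584) - 351))*(2539178 - 616251) = (40*(-1/473) + (-502240 - 351))*1922927 = (-40/473 - 502591)*1922927 = -237725583/473*1922927 = -457128942141441/473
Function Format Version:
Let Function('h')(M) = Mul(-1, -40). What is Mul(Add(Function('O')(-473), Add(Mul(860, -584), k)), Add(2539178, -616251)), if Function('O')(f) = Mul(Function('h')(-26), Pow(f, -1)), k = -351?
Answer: Rational(-457128942141441, 473) ≈ -9.6645e+11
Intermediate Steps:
Function('h')(M) = 40
Function('O')(f) = Mul(40, Pow(f, -1))
Mul(Add(Function('O')(-473), Add(Mul(860, -584), k)), Add(2539178, -616251)) = Mul(Add(Mul(40, Pow(-473, -1)), Add(Mul(860, -584), -351)), Add(2539178, -616251)) = Mul(Add(Mul(40, Rational(-1, 473)), Add(-502240, -351)), 1922927) = Mul(Add(Rational(-40, 473), -502591), 1922927) = Mul(Rational(-237725583, 473), 1922927) = Rational(-457128942141441, 473)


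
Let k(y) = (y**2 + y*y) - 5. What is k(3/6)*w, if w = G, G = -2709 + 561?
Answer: 9666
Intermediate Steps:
G = -2148
k(y) = -5 + 2*y**2 (k(y) = (y**2 + y**2) - 5 = 2*y**2 - 5 = -5 + 2*y**2)
w = -2148
k(3/6)*w = (-5 + 2*(3/6)**2)*(-2148) = (-5 + 2*(3*(1/6))**2)*(-2148) = (-5 + 2*(1/2)**2)*(-2148) = (-5 + 2*(1/4))*(-2148) = (-5 + 1/2)*(-2148) = -9/2*(-2148) = 9666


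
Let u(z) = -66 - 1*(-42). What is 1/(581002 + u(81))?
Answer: 1/580978 ≈ 1.7212e-6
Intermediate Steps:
u(z) = -24 (u(z) = -66 + 42 = -24)
1/(581002 + u(81)) = 1/(581002 - 24) = 1/580978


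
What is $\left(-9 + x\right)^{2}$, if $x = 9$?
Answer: $0$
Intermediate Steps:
$\left(-9 + x\right)^{2} = \left(-9 + 9\right)^{2} = 0^{2} = 0$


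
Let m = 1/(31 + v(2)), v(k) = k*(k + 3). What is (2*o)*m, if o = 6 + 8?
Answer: 28/41 ≈ 0.68293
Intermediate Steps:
v(k) = k*(3 + k)
m = 1/41 (m = 1/(31 + 2*(3 + 2)) = 1/(31 + 2*5) = 1/(31 + 10) = 1/41 ≈ 0.024390)
o = 14
(2*o)*m = (2*14)*(1/41) = 28*(1/41) = 28/41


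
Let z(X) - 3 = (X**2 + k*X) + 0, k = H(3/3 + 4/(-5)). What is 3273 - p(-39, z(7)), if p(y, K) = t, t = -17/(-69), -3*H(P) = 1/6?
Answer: 225820/69 ≈ 3272.8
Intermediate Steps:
H(P) = -1/18 (H(P) = -1/3/6 = -1/3*1/6 = -1/18)
t = 17/69 (t = -17*(-1/69) = 17/69 ≈ 0.24638)
k = -1/18 ≈ -0.055556
z(X) = 3 + X**2 - X/18 (z(X) = 3 + ((X**2 - X/18) + 0) = 3 + (X**2 - X/18) = 3 + X**2 - X/18)
p(y, K) = 17/69
3273 - p(-39, z(7)) = 3273 - 1*17/69 = 3273 - 17/69 = 225820/69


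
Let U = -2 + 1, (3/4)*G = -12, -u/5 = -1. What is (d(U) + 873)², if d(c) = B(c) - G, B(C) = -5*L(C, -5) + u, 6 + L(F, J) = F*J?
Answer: 808201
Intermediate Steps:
u = 5 (u = -5*(-1) = 5)
G = -16 (G = (4/3)*(-12) = -16)
L(F, J) = -6 + F*J
B(C) = 35 + 25*C (B(C) = -5*(-6 + C*(-5)) + 5 = -5*(-6 - 5*C) + 5 = (30 + 25*C) + 5 = 35 + 25*C)
U = -1
d(c) = 51 + 25*c (d(c) = (35 + 25*c) - 1*(-16) = (35 + 25*c) + 16 = 51 + 25*c)
(d(U) + 873)² = ((51 + 25*(-1)) + 873)² = ((51 - 25) + 873)² = (26 + 873)² = 899² = 808201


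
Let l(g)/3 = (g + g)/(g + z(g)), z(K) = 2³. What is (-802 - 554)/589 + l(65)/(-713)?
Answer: -2284134/988931 ≈ -2.3097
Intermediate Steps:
z(K) = 8
l(g) = 6*g/(8 + g) (l(g) = 3*((g + g)/(g + 8)) = 3*((2*g)/(8 + g)) = 3*(2*g/(8 + g)) = 6*g/(8 + g))
(-802 - 554)/589 + l(65)/(-713) = (-802 - 554)/589 + (6*65/(8 + 65))/(-713) = -1356*1/589 + (6*65/73)*(-1/713) = -1356/589 + (6*65*(1/73))*(-1/713) = -1356/589 + (390/73)*(-1/713) = -1356/589 - 390/52049 = -2284134/988931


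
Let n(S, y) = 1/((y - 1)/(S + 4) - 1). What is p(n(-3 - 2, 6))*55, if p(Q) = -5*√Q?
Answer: -275*I*√6/6 ≈ -112.27*I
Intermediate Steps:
n(S, y) = 1/(-1 + (-1 + y)/(4 + S)) (n(S, y) = 1/((-1 + y)/(4 + S) - 1) = 1/(-1 + (-1 + y)/(4 + S)))
p(n(-3 - 2, 6))*55 = -5*√(4 + (-3 - 2))/√(-5 + 6 - (-3 - 2))*55 = -5*√(4 - 5)/√(-5 + 6 - 1*(-5))*55 = -5*I/√(-5 + 6 + 5)*55 = -5*I*√6/6*55 = -275*I*√6/6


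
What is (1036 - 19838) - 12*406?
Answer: -23674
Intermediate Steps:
(1036 - 19838) - 12*406 = -18802 - 4872 = -23674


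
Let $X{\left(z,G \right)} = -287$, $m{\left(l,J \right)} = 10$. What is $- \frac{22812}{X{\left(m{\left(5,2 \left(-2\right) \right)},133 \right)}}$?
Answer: $\frac{22812}{287} \approx 79.484$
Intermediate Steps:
$- \frac{22812}{X{\left(m{\left(5,2 \left(-2\right) \right)},133 \right)}} = - \frac{22812}{-287} = \left(-22812\right) \left(- \frac{1}{287}\right) = \frac{22812}{287}$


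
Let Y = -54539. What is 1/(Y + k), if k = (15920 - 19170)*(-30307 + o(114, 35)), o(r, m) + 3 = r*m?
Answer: 1/85485461 ≈ 1.1698e-8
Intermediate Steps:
o(r, m) = -3 + m*r (o(r, m) = -3 + r*m = -3 + m*r)
k = 85540000 (k = (15920 - 19170)*(-30307 + (-3 + 35*114)) = -3250*(-30307 + (-3 + 3990)) = -3250*(-30307 + 3987) = -3250*(-26320) = 85540000)
1/(Y + k) = 1/(-54539 + 85540000) = 1/85485461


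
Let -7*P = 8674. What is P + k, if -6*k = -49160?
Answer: 146038/21 ≈ 6954.2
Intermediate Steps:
P = -8674/7 (P = -⅐*8674 = -8674/7 ≈ -1239.1)
k = 24580/3 (k = -⅙*(-49160) = 24580/3 ≈ 8193.3)
P + k = -8674/7 + 24580/3 = 146038/21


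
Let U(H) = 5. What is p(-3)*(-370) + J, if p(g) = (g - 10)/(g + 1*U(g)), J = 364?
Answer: 2769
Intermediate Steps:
p(g) = (-10 + g)/(5 + g) (p(g) = (g - 10)/(g + 1*5) = (-10 + g)/(g + 5) = (-10 + g)/(5 + g))
p(-3)*(-370) + J = ((-10 - 3)/(5 - 3))*(-370) + 364 = (-13/2)*(-370) + 364 = ((½)*(-13))*(-370) + 364 = -13/2*(-370) + 364 = 2405 + 364 = 2769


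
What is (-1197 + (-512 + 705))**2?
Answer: 1008016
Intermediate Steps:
(-1197 + (-512 + 705))**2 = (-1197 + 193)**2 = (-1004)**2 = 1008016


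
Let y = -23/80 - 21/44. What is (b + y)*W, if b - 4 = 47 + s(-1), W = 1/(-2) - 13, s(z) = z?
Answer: -1169829/1760 ≈ -664.68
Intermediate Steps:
y = -673/880 (y = -23*1/80 - 21*1/44 = -23/80 - 21/44 = -673/880 ≈ -0.76477)
W = -27/2 (W = -1/2 - 13 = -27/2 ≈ -13.500)
b = 50 (b = 4 + (47 - 1) = 4 + 46 = 50)
(b + y)*W = (50 - 673/880)*(-27/2) = (43327/880)*(-27/2) = -1169829/1760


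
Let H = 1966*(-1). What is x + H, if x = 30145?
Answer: 28179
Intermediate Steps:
H = -1966
x + H = 30145 - 1966 = 28179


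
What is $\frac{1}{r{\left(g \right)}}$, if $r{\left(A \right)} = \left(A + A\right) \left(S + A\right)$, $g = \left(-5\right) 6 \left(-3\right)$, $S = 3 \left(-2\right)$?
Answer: $\frac{1}{15120} \approx 6.6138 \cdot 10^{-5}$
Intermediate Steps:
$S = -6$
$g = 90$ ($g = \left(-30\right) \left(-3\right) = 90$)
$r{\left(A \right)} = 2 A \left(-6 + A\right)$ ($r{\left(A \right)} = \left(A + A\right) \left(-6 + A\right) = 2 A \left(-6 + A\right)$)
$\frac{1}{r{\left(g \right)}} = \frac{1}{2 \cdot 90 \left(-6 + 90\right)} = \frac{1}{2 \cdot 90 \cdot 84} = \frac{1}{15120}$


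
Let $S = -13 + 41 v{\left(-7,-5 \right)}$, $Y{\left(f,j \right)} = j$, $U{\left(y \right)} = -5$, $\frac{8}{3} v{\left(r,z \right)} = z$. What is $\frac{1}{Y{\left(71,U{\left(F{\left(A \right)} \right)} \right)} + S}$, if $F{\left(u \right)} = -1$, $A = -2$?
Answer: $- \frac{8}{759} \approx -0.01054$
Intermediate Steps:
$v{\left(r,z \right)} = \frac{3 z}{8}$
$S = - \frac{719}{8}$ ($S = -13 + 41 \cdot \frac{3}{8} \left(-5\right) = -13 + 41 \left(- \frac{15}{8}\right) = -13 - \frac{615}{8} = - \frac{719}{8} \approx -89.875$)
$\frac{1}{Y{\left(71,U{\left(F{\left(A \right)} \right)} \right)} + S} = \frac{1}{-5 - \frac{719}{8}} = \frac{1}{- \frac{759}{8}} = - \frac{8}{759}$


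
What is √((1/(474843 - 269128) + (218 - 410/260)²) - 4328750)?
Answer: I*√122494406400124338635/5348590 ≈ 2069.3*I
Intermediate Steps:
√((1/(474843 - 269128) + (218 - 410/260)²) - 4328750) = √((1/205715 + (218 - 410*1/260)²) - 4328750) = √((1/205715 + (218 - 41/26)²) - 4328750) = √((1/205715 + (5627/26)²) - 4328750) = √((1/205715 + 31663129/676) - 4328750) = √(6513580582911/139063340 - 4328750) = √(-595456852442089/139063340) = I*√122494406400124338635/5348590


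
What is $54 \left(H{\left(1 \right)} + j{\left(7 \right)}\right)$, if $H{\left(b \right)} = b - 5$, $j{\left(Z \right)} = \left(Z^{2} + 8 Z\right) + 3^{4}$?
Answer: $9828$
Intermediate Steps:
$j{\left(Z \right)} = 81 + Z^{2} + 8 Z$ ($j{\left(Z \right)} = \left(Z^{2} + 8 Z\right) + 81 = 81 + Z^{2} + 8 Z$)
$H{\left(b \right)} = -5 + b$
$54 \left(H{\left(1 \right)} + j{\left(7 \right)}\right) = 54 \left(\left(-5 + 1\right) + \left(81 + 7^{2} + 8 \cdot 7\right)\right) = 54 \left(-4 + \left(81 + 49 + 56\right)\right) = 54 \left(-4 + 186\right) = 54 \cdot 182 = 9828$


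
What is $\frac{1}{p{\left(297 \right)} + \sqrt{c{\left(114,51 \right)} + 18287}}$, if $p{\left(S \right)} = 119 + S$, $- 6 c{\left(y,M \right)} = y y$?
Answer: $\frac{416}{156935} - \frac{7 \sqrt{329}}{156935} \approx 0.0018417$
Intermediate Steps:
$c{\left(y,M \right)} = - \frac{y^{2}}{6}$ ($c{\left(y,M \right)} = - \frac{y y}{6} = - \frac{y^{2}}{6}$)
$\frac{1}{p{\left(297 \right)} + \sqrt{c{\left(114,51 \right)} + 18287}} = \frac{1}{\left(119 + 297\right) + \sqrt{- \frac{114^{2}}{6} + 18287}} = \frac{1}{416 + \sqrt{\left(- \frac{1}{6}\right) 12996 + 18287}} = \frac{1}{416 + \sqrt{-2166 + 18287}} = \frac{1}{416 + \sqrt{16121}} = \frac{1}{416 + 7 \sqrt{329}}$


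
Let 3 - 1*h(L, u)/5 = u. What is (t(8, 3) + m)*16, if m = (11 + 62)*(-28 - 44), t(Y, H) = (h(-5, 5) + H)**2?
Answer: -83312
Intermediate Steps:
h(L, u) = 15 - 5*u
t(Y, H) = (-10 + H)**2 (t(Y, H) = ((15 - 5*5) + H)**2 = ((15 - 25) + H)**2 = (-10 + H)**2)
m = -5256 (m = 73*(-72) = -5256)
(t(8, 3) + m)*16 = ((-10 + 3)**2 - 5256)*16 = ((-7)**2 - 5256)*16 = (49 - 5256)*16 = -5207*16 = -83312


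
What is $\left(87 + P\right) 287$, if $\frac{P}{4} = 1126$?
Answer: $1317617$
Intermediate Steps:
$P = 4504$ ($P = 4 \cdot 1126 = 4504$)
$\left(87 + P\right) 287 = \left(87 + 4504\right) 287 = 4591 \cdot 287 = 1317617$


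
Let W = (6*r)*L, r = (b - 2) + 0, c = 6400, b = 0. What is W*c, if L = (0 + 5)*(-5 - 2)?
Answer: 2688000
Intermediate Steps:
L = -35 (L = 5*(-7) = -35)
r = -2 (r = (0 - 2) + 0 = -2 + 0 = -2)
W = 420 (W = (6*(-2))*(-35) = -12*(-35) = 420)
W*c = 420*6400 = 2688000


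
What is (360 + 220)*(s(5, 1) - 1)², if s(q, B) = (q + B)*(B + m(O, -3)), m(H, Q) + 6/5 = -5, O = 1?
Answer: 3006836/5 ≈ 6.0137e+5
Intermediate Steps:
m(H, Q) = -31/5 (m(H, Q) = -6/5 - 5 = -31/5)
s(q, B) = (-31/5 + B)*(B + q) (s(q, B) = (q + B)*(B - 31/5) = (B + q)*(-31/5 + B) = (-31/5 + B)*(B + q))
(360 + 220)*(s(5, 1) - 1)² = (360 + 220)*((1² - 31/5*1 - 31/5*5 + 1*5) - 1)² = 580*((1 - 31/5 - 31 + 5) - 1)² = 580*(-156/5 - 1)² = 580*(-161/5)² = 580*(25921/25) = 3006836/5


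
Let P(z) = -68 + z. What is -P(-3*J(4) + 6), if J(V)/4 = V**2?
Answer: 254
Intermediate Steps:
J(V) = 4*V**2
-P(-3*J(4) + 6) = -(-68 + (-12*4**2 + 6)) = -(-68 + (-12*16 + 6)) = -(-68 + (-3*64 + 6)) = -(-68 + (-192 + 6)) = -(-68 - 186) = -1*(-254) = 254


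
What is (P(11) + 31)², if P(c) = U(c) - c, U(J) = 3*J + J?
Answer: 4096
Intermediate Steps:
U(J) = 4*J
P(c) = 3*c (P(c) = 4*c - c = 3*c)
(P(11) + 31)² = (3*11 + 31)² = (33 + 31)² = 64² = 4096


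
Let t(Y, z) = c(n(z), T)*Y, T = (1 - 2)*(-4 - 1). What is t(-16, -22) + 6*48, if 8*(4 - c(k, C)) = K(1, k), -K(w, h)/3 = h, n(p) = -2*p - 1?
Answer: -34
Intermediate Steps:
n(p) = -1 - 2*p
T = 5 (T = -1*(-5) = 5)
K(w, h) = -3*h
c(k, C) = 4 + 3*k/8 (c(k, C) = 4 - (-3)*k/8 = 4 + 3*k/8)
t(Y, z) = Y*(29/8 - 3*z/4) (t(Y, z) = (4 + 3*(-1 - 2*z)/8)*Y = (4 + (-3/8 - 3*z/4))*Y = (29/8 - 3*z/4)*Y = Y*(29/8 - 3*z/4))
t(-16, -22) + 6*48 = (1/8)*(-16)*(29 - 6*(-22)) + 6*48 = (1/8)*(-16)*(29 + 132) + 288 = (1/8)*(-16)*161 + 288 = -322 + 288 = -34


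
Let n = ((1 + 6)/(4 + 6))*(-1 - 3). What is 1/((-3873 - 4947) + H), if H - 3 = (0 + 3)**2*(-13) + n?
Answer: -5/44684 ≈ -0.00011190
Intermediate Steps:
n = -14/5 (n = (7/10)*(-4) = -14/5 ≈ -2.8000)
H = -584/5 (H = 3 + ((0 + 3)**2*(-13) - 14/5) = 3 + (3**2*(-13) - 14/5) = 3 + (9*(-13) - 14/5) = 3 + (-117 - 14/5) = 3 - 599/5 = -584/5 ≈ -116.80)
1/((-3873 - 4947) + H) = 1/((-3873 - 4947) - 584/5) = 1/(-8820 - 584/5) = 1/(-44684/5) = -5/44684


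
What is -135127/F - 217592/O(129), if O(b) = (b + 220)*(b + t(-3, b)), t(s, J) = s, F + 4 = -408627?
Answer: -41486380927/8984569797 ≈ -4.6175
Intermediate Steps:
F = -408631 (F = -4 - 408627 = -408631)
O(b) = (-3 + b)*(220 + b) (O(b) = (b + 220)*(b - 3) = (220 + b)*(-3 + b) = (-3 + b)*(220 + b))
-135127/F - 217592/O(129) = -135127/(-408631) - 217592/(-660 + 129**2 + 217*129) = -135127*(-1/408631) - 217592/(-660 + 16641 + 27993) = 135127/408631 - 217592/43974 = 135127/408631 - 217592*1/43974 = 135127/408631 - 108796/21987 = -41486380927/8984569797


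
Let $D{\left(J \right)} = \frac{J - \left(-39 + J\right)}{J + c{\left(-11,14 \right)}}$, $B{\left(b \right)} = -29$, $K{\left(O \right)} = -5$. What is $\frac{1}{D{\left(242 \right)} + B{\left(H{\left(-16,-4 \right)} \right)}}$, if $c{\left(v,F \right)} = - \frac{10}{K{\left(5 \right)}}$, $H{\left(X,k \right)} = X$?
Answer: $- \frac{244}{7037} \approx -0.034674$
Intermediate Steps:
$c{\left(v,F \right)} = 2$ ($c{\left(v,F \right)} = - \frac{10}{-5} = \left(-10\right) \left(- \frac{1}{5}\right) = 2$)
$D{\left(J \right)} = \frac{39}{2 + J}$ ($D{\left(J \right)} = \frac{J - \left(-39 + J\right)}{J + 2} = \frac{39}{2 + J}$)
$\frac{1}{D{\left(242 \right)} + B{\left(H{\left(-16,-4 \right)} \right)}} = \frac{1}{\frac{39}{2 + 242} - 29} = \frac{1}{\frac{39}{244} - 29} = \frac{1}{- \frac{7037}{244}} = - \frac{244}{7037}$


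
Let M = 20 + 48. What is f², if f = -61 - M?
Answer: 16641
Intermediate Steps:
M = 68
f = -129 (f = -61 - 1*68 = -61 - 68 = -129)
f² = (-129)² = 16641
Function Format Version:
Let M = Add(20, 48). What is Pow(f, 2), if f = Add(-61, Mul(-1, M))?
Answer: 16641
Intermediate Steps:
M = 68
f = -129 (f = Add(-61, Mul(-1, 68)) = Add(-61, -68) = -129)
Pow(f, 2) = Pow(-129, 2) = 16641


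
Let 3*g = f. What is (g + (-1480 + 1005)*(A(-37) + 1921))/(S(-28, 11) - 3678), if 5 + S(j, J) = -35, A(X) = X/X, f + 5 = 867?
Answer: 124454/507 ≈ 245.47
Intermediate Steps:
f = 862 (f = -5 + 867 = 862)
A(X) = 1
g = 862/3 (g = (1/3)*862 = 862/3 ≈ 287.33)
S(j, J) = -40 (S(j, J) = -5 - 35 = -40)
(g + (-1480 + 1005)*(A(-37) + 1921))/(S(-28, 11) - 3678) = (862/3 + (-1480 + 1005)*(1 + 1921))/(-40 - 3678) = (862/3 - 475*1922)/(-3718) = (862/3 - 912950)*(-1/3718) = -2737988/3*(-1/3718) = 124454/507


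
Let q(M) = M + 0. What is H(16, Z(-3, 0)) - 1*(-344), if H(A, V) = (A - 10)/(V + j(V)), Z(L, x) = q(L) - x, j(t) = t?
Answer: 343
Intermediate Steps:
q(M) = M
Z(L, x) = L - x
H(A, V) = (-10 + A)/(2*V) (H(A, V) = (A - 10)/(V + V) = (-10 + A)/((2*V)) = (-10 + A)*(1/(2*V)) = (-10 + A)/(2*V))
H(16, Z(-3, 0)) - 1*(-344) = (-10 + 16)/(2*(-3 - 1*0)) - 1*(-344) = (½)*6/(-3 + 0) + 344 = (½)*6/(-3) + 344 = (½)*(-⅓)*6 + 344 = -1 + 344 = 343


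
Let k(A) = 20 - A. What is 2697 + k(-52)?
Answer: 2769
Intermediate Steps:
2697 + k(-52) = 2697 + (20 - 1*(-52)) = 2697 + (20 + 52) = 2697 + 72 = 2769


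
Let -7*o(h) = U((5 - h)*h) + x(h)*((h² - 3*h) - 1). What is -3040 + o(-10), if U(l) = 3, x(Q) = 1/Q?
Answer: -212701/70 ≈ -3038.6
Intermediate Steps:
o(h) = -3/7 - (-1 + h² - 3*h)/(7*h) (o(h) = -(3 + ((h² - 3*h) - 1)/h)/7 = -(3 + (-1 + h² - 3*h)/h)/7 = -3/7 - (-1 + h² - 3*h)/(7*h))
-3040 + o(-10) = -3040 + (⅐)*(1 - 1*(-10)²)/(-10) = -3040 + (⅐)*(-⅒)*(1 - 1*100) = -3040 + (⅐)*(-⅒)*(1 - 100) = -3040 + (⅐)*(-⅒)*(-99) = -3040 + 99/70 = -212701/70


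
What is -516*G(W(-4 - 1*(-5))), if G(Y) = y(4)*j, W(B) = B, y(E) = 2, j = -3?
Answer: 3096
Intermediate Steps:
G(Y) = -6 (G(Y) = 2*(-3) = -6)
-516*G(W(-4 - 1*(-5))) = -516*(-6) = 3096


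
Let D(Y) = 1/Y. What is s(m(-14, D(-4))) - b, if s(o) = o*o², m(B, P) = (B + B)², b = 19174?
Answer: 481871130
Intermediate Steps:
m(B, P) = 4*B² (m(B, P) = (2*B)² = 4*B²)
s(o) = o³
s(m(-14, D(-4))) - b = (4*(-14)²)³ - 1*19174 = (4*196)³ - 19174 = 784³ - 19174 = 481890304 - 19174 = 481871130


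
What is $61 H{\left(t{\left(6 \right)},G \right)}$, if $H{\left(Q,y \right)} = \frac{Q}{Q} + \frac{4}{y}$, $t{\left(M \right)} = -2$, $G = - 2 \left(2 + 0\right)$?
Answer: $0$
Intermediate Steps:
$G = -4$ ($G = \left(-2\right) 2 = -4$)
$H{\left(Q,y \right)} = 1 + \frac{4}{y}$
$61 H{\left(t{\left(6 \right)},G \right)} = 61 \frac{4 - 4}{-4} = 61 \left(\left(- \frac{1}{4}\right) 0\right) = 61 \cdot 0 = 0$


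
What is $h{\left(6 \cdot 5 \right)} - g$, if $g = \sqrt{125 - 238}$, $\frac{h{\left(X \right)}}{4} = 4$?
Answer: $16 - i \sqrt{113} \approx 16.0 - 10.63 i$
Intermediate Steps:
$h{\left(X \right)} = 16$ ($h{\left(X \right)} = 4 \cdot 4 = 16$)
$g = i \sqrt{113}$ ($g = \sqrt{-113} = i \sqrt{113} \approx 10.63 i$)
$h{\left(6 \cdot 5 \right)} - g = 16 - i \sqrt{113}$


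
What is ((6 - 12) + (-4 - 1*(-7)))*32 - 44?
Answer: -140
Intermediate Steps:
((6 - 12) + (-4 - 1*(-7)))*32 - 44 = (-6 + (-4 + 7))*32 - 44 = (-6 + 3)*32 - 44 = -3*32 - 44 = -96 - 44 = -140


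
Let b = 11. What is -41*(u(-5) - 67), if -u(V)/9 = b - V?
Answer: 8651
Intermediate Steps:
u(V) = -99 + 9*V (u(V) = -9*(11 - V) = -99 + 9*V)
-41*(u(-5) - 67) = -41*((-99 + 9*(-5)) - 67) = -41*((-99 - 45) - 67) = -41*(-144 - 67) = -41*(-211) = 8651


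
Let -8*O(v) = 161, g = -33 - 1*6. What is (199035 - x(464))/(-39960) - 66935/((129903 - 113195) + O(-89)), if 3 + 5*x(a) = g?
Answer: -26650373239/2963766600 ≈ -8.9921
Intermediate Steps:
g = -39 (g = -33 - 6 = -39)
x(a) = -42/5 (x(a) = -⅗ + (⅕)*(-39) = -⅗ - 39/5 = -42/5)
O(v) = -161/8 (O(v) = -⅛*161 = -161/8)
(199035 - x(464))/(-39960) - 66935/((129903 - 113195) + O(-89)) = (199035 - 1*(-42/5))/(-39960) - 66935/((129903 - 113195) - 161/8) = (199035 + 42/5)*(-1/39960) - 66935/(16708 - 161/8) = (995217/5)*(-1/39960) - 66935/133503/8 = -331739/66600 - 66935*8/133503 = -331739/66600 - 535480/133503 = -26650373239/2963766600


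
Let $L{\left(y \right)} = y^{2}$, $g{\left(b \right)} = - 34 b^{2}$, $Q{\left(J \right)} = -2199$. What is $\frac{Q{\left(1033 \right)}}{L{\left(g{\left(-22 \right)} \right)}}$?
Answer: $- \frac{2199}{270799936} \approx -8.1204 \cdot 10^{-6}$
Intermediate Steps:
$\frac{Q{\left(1033 \right)}}{L{\left(g{\left(-22 \right)} \right)}} = - \frac{2199}{\left(- 34 \left(-22\right)^{2}\right)^{2}} = - \frac{2199}{\left(\left(-34\right) 484\right)^{2}} = - \frac{2199}{\left(-16456\right)^{2}} = - \frac{2199}{270799936}$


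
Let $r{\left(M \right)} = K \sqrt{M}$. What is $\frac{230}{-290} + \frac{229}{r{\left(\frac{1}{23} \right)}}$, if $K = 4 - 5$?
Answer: $- \frac{23}{29} - 229 \sqrt{23} \approx -1099.0$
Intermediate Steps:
$K = -1$
$r{\left(M \right)} = - \sqrt{M}$
$\frac{230}{-290} + \frac{229}{r{\left(\frac{1}{23} \right)}} = \frac{230}{-290} + \frac{229}{\left(-1\right) \sqrt{\frac{1}{23}}} = 230 \left(- \frac{1}{290}\right) + \frac{229}{\left(-1\right) \sqrt{\frac{1}{23}}} = - \frac{23}{29} + \frac{229}{\left(-1\right) \frac{\sqrt{23}}{23}} = - \frac{23}{29} + \frac{229}{\left(- \frac{1}{23}\right) \sqrt{23}} = - \frac{23}{29} + 229 \left(- \sqrt{23}\right) = - \frac{23}{29} - 229 \sqrt{23}$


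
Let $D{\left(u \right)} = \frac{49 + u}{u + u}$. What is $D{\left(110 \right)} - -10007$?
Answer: $\frac{2201699}{220} \approx 10008.0$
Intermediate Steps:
$D{\left(u \right)} = \frac{49 + u}{2 u}$
$D{\left(110 \right)} - -10007 = \frac{49 + 110}{2 \cdot 110} - -10007 = \frac{1}{2} \cdot \frac{1}{110} \cdot 159 + 10007 = \frac{159}{220} + 10007 = \frac{2201699}{220}$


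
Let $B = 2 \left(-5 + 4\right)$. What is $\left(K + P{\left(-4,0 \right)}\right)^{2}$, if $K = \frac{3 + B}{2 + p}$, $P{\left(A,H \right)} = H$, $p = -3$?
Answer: $1$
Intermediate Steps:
$B = -2$ ($B = 2 \left(-1\right) = -2$)
$K = -1$ ($K = \frac{3 - 2}{2 - 3} = 1 \frac{1}{-1} = 1 \left(-1\right) = -1$)
$\left(K + P{\left(-4,0 \right)}\right)^{2} = \left(-1 + 0\right)^{2} = \left(-1\right)^{2} = 1$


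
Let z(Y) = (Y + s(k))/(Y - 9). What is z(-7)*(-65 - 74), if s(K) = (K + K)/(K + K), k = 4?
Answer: -417/8 ≈ -52.125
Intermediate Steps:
s(K) = 1 (s(K) = (2*K)/((2*K)) = (2*K)*(1/(2*K)) = 1)
z(Y) = (1 + Y)/(-9 + Y) (z(Y) = (Y + 1)/(Y - 9) = (1 + Y)/(-9 + Y))
z(-7)*(-65 - 74) = ((1 - 7)/(-9 - 7))*(-65 - 74) = (-6/(-16))*(-139) = -1/16*(-6)*(-139) = (3/8)*(-139) = -417/8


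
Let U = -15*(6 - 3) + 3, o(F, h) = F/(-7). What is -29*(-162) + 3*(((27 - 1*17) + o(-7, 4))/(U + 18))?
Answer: 37573/8 ≈ 4696.6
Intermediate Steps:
o(F, h) = -F/7 (o(F, h) = F*(-1/7) = -F/7)
U = -42 (U = -15*3 + 3 = -5*9 + 3 = -45 + 3 = -42)
-29*(-162) + 3*(((27 - 1*17) + o(-7, 4))/(U + 18)) = -29*(-162) + 3*(((27 - 1*17) - 1/7*(-7))/(-42 + 18)) = 4698 + 3*(((27 - 17) + 1)/(-24)) = 4698 + 3*((10 + 1)*(-1/24)) = 4698 + 3*(11*(-1/24)) = 4698 + 3*(-11/24) = 4698 - 11/8 = 37573/8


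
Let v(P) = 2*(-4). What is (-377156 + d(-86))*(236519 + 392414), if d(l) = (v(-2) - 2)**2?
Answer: -237142961248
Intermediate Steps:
v(P) = -8
d(l) = 100 (d(l) = (-8 - 2)**2 = (-10)**2 = 100)
(-377156 + d(-86))*(236519 + 392414) = (-377156 + 100)*(236519 + 392414) = -377056*628933 = -237142961248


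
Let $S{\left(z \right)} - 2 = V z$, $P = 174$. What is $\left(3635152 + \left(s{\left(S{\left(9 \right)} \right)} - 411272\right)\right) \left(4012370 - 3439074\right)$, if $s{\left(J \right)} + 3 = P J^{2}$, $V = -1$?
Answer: $1853123710288$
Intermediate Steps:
$S{\left(z \right)} = 2 - z$
$s{\left(J \right)} = -3 + 174 J^{2}$
$\left(3635152 + \left(s{\left(S{\left(9 \right)} \right)} - 411272\right)\right) \left(4012370 - 3439074\right) = \left(3635152 - \left(411275 - 174 \left(2 - 9\right)^{2}\right)\right) \left(4012370 - 3439074\right) = \left(3635152 - \left(411275 - 174 \left(2 - 9\right)^{2}\right)\right) 573296 = \left(3635152 - \left(411275 - 8526\right)\right) 573296 = \left(3635152 + \left(\left(-3 + 174 \cdot 49\right) - 411272\right)\right) 573296 = \left(3635152 + \left(\left(-3 + 8526\right) - 411272\right)\right) 573296 = \left(3635152 + \left(8523 - 411272\right)\right) 573296 = \left(3635152 - 402749\right) 573296 = 3232403 \cdot 573296 = 1853123710288$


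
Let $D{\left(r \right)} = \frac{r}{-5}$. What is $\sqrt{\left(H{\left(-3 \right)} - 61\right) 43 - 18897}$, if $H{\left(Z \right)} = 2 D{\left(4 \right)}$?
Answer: $\frac{2 i \sqrt{134930}}{5} \approx 146.93 i$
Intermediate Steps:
$D{\left(r \right)} = - \frac{r}{5}$ ($D{\left(r \right)} = r \left(- \frac{1}{5}\right) = - \frac{r}{5}$)
$H{\left(Z \right)} = - \frac{8}{5}$ ($H{\left(Z \right)} = 2 \left(\left(- \frac{1}{5}\right) 4\right) = 2 \left(- \frac{4}{5}\right) = - \frac{8}{5}$)
$\sqrt{\left(H{\left(-3 \right)} - 61\right) 43 - 18897} = \sqrt{\left(- \frac{8}{5} - 61\right) 43 - 18897} = \sqrt{\left(- \frac{313}{5}\right) 43 - 18897} = \sqrt{- \frac{13459}{5} - 18897} = \sqrt{- \frac{107944}{5}} = \frac{2 i \sqrt{134930}}{5}$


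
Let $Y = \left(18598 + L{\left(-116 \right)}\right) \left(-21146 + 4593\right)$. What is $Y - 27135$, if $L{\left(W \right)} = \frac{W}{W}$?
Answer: $-307896382$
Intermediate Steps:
$L{\left(W \right)} = 1$
$Y = -307869247$ ($Y = \left(18598 + 1\right) \left(-21146 + 4593\right) = 18599 \left(-16553\right) = -307869247$)
$Y - 27135 = -307869247 - 27135 = -307896382$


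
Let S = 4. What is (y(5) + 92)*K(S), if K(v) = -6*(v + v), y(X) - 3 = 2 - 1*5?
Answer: -4416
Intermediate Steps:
y(X) = 0 (y(X) = 3 + (2 - 1*5) = 3 + (2 - 5) = 3 - 3 = 0)
K(v) = -12*v
(y(5) + 92)*K(S) = (0 + 92)*(-12*4) = 92*(-48) = -4416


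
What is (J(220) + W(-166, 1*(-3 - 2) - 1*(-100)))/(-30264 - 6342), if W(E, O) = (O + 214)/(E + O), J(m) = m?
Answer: -15311/2599026 ≈ -0.0058911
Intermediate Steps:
W(E, O) = (214 + O)/(E + O)
(J(220) + W(-166, 1*(-3 - 2) - 1*(-100)))/(-30264 - 6342) = (220 + (214 + (1*(-3 - 2) - 1*(-100)))/(-166 + (1*(-3 - 2) - 1*(-100))))/(-30264 - 6342) = (220 + (214 + (1*(-5) + 100))/(-166 + (1*(-5) + 100)))/(-36606) = (220 + (214 + (-5 + 100))/(-166 + (-5 + 100)))*(-1/36606) = (220 + (214 + 95)/(-166 + 95))*(-1/36606) = (220 + 309/(-71))*(-1/36606) = (220 - 1/71*309)*(-1/36606) = (220 - 309/71)*(-1/36606) = (15311/71)*(-1/36606) = -15311/2599026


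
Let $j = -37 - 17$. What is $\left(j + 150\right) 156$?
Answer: $14976$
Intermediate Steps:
$j = -54$
$\left(j + 150\right) 156 = \left(-54 + 150\right) 156 = 96 \cdot 156 = 14976$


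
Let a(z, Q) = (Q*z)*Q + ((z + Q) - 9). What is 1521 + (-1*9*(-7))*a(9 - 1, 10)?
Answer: 52488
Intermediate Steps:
a(z, Q) = -9 + Q + z + z*Q**2 (a(z, Q) = z*Q**2 + ((Q + z) - 9) = z*Q**2 + (-9 + Q + z) = -9 + Q + z + z*Q**2)
1521 + (-1*9*(-7))*a(9 - 1, 10) = 1521 + (-1*9*(-7))*(-9 + 10 + (9 - 1) + (9 - 1)*10**2) = 1521 + (-9*(-7))*(-9 + 10 + 8 + 8*100) = 1521 + 63*(-9 + 10 + 8 + 800) = 1521 + 63*809 = 1521 + 50967 = 52488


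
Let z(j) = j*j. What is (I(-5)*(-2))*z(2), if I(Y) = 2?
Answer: -16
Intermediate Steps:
z(j) = j²
(I(-5)*(-2))*z(2) = (2*(-2))*2² = -4*4 = -16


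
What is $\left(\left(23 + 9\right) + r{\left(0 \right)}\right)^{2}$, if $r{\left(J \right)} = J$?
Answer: $1024$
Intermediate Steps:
$\left(\left(23 + 9\right) + r{\left(0 \right)}\right)^{2} = \left(\left(23 + 9\right) + 0\right)^{2} = \left(32 + 0\right)^{2} = 32^{2} = 1024$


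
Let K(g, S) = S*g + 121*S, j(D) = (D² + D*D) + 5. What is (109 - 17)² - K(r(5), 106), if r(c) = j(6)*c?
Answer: -45172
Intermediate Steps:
j(D) = 5 + 2*D² (j(D) = (D² + D²) + 5 = 2*D² + 5 = 5 + 2*D²)
r(c) = 77*c (r(c) = (5 + 2*6²)*c = (5 + 2*36)*c = (5 + 72)*c = 77*c)
K(g, S) = 121*S + S*g
(109 - 17)² - K(r(5), 106) = (109 - 17)² - 106*(121 + 77*5) = 92² - 106*(121 + 385) = 8464 - 106*506 = 8464 - 1*53636 = 8464 - 53636 = -45172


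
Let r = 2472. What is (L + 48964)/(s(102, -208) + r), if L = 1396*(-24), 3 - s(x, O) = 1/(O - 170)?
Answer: 5843880/935551 ≈ 6.2465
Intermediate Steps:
s(x, O) = 3 - 1/(-170 + O) (s(x, O) = 3 - 1/(O - 170) = 3 - 1/(-170 + O))
L = -33504
(L + 48964)/(s(102, -208) + r) = (-33504 + 48964)/((-511 + 3*(-208))/(-170 - 208) + 2472) = 15460/((-511 - 624)/(-378) + 2472) = 15460/(-1/378*(-1135) + 2472) = 15460/(1135/378 + 2472) = 15460/(935551/378) = 15460*(378/935551) = 5843880/935551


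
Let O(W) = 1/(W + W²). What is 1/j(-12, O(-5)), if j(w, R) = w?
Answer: -1/12 ≈ -0.083333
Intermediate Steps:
1/j(-12, O(-5)) = 1/(-12) = -1/12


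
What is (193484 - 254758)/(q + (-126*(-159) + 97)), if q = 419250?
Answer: -61274/439381 ≈ -0.13946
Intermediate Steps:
(193484 - 254758)/(q + (-126*(-159) + 97)) = (193484 - 254758)/(419250 + (-126*(-159) + 97)) = -61274/(419250 + (20034 + 97)) = -61274/(419250 + 20131) = -61274/439381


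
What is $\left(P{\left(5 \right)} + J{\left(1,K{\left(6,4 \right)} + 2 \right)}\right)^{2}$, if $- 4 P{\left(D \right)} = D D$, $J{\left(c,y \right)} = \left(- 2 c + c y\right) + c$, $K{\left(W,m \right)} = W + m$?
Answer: $\frac{361}{16} \approx 22.563$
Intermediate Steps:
$J{\left(c,y \right)} = - c + c y$
$P{\left(D \right)} = - \frac{D^{2}}{4}$ ($P{\left(D \right)} = - \frac{D D}{4} = - \frac{D^{2}}{4}$)
$\left(P{\left(5 \right)} + J{\left(1,K{\left(6,4 \right)} + 2 \right)}\right)^{2} = \left(- \frac{5^{2}}{4} + 1 \left(-1 + \left(\left(6 + 4\right) + 2\right)\right)\right)^{2} = \left(\left(- \frac{1}{4}\right) 25 + 1 \left(-1 + \left(10 + 2\right)\right)\right)^{2} = \left(- \frac{25}{4} + 1 \left(-1 + 12\right)\right)^{2} = \left(- \frac{25}{4} + 1 \cdot 11\right)^{2} = \left(- \frac{25}{4} + 11\right)^{2} = \left(\frac{19}{4}\right)^{2} = \frac{361}{16}$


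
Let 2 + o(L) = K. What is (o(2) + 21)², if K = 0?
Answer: 361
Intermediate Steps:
o(L) = -2 (o(L) = -2 + 0 = -2)
(o(2) + 21)² = (-2 + 21)² = 19² = 361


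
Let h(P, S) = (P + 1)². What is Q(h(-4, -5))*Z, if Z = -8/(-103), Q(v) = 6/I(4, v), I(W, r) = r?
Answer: 16/309 ≈ 0.051780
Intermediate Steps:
h(P, S) = (1 + P)²
Q(v) = 6/v
Z = 8/103 (Z = -8*(-1/103) = 8/103 ≈ 0.077670)
Q(h(-4, -5))*Z = (6/((1 - 4)²))*(8/103) = (6/((-3)²))*(8/103) = (6/9)*(8/103) = (6*(⅑))*(8/103) = (⅔)*(8/103) = 16/309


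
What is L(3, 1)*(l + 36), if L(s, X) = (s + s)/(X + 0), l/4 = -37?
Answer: -672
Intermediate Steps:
l = -148 (l = 4*(-37) = -148)
L(s, X) = 2*s/X (L(s, X) = (2*s)/X = 2*s/X)
L(3, 1)*(l + 36) = (2*3/1)*(-148 + 36) = (2*3*1)*(-112) = 6*(-112) = -672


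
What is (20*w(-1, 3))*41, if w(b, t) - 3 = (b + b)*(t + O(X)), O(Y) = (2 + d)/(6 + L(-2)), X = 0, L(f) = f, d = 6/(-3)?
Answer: -2460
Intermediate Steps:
d = -2 (d = 6*(-⅓) = -2)
O(Y) = 0 (O(Y) = (2 - 2)/(6 - 2) = 0/4 = 0*(¼) = 0)
w(b, t) = 3 + 2*b*t (w(b, t) = 3 + (b + b)*(t + 0) = 3 + (2*b)*t = 3 + 2*b*t)
(20*w(-1, 3))*41 = (20*(3 + 2*(-1)*3))*41 = (20*(3 - 6))*41 = (20*(-3))*41 = -60*41 = -2460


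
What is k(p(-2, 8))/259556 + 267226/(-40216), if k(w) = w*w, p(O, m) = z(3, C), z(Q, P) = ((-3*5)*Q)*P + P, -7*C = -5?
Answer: -38598852463/5812237508 ≈ -6.6410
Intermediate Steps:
C = 5/7 (C = -⅐*(-5) = 5/7 ≈ 0.71429)
z(Q, P) = P - 15*P*Q (z(Q, P) = (-15*Q)*P + P = -15*P*Q + P = P - 15*P*Q)
p(O, m) = -220/7 (p(O, m) = 5*(1 - 15*3)/7 = 5*(1 - 45)/7 = (5/7)*(-44) = -220/7)
k(w) = w²
k(p(-2, 8))/259556 + 267226/(-40216) = (-220/7)²/259556 + 267226/(-40216) = (48400/49)*(1/259556) + 267226*(-1/40216) = 1100/289051 - 133613/20108 = -38598852463/5812237508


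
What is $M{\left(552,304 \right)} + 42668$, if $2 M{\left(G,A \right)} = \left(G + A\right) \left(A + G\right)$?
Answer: $409036$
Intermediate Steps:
$M{\left(G,A \right)} = \frac{\left(A + G\right)^{2}}{2}$ ($M{\left(G,A \right)} = \frac{\left(G + A\right) \left(A + G\right)}{2} = \frac{\left(A + G\right) \left(A + G\right)}{2} = \frac{\left(A + G\right)^{2}}{2}$)
$M{\left(552,304 \right)} + 42668 = \frac{\left(304 + 552\right)^{2}}{2} + 42668 = \frac{856^{2}}{2} + 42668 = \frac{1}{2} \cdot 732736 + 42668 = 366368 + 42668 = 409036$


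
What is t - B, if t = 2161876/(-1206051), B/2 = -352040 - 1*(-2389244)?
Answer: -4913946004684/1206051 ≈ -4.0744e+6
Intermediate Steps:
B = 4074408 (B = 2*(-352040 - 1*(-2389244)) = 2*(-352040 + 2389244) = 2*2037204 = 4074408)
t = -2161876/1206051 (t = 2161876*(-1/1206051) = -2161876/1206051 ≈ -1.7925)
t - B = -2161876/1206051 - 1*4074408 = -2161876/1206051 - 4074408 = -4913946004684/1206051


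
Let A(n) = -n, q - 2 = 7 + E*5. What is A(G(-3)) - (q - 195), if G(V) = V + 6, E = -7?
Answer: 218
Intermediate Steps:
q = -26 (q = 2 + (7 - 7*5) = 2 + (7 - 35) = 2 - 28 = -26)
G(V) = 6 + V
A(G(-3)) - (q - 195) = -(6 - 3) - (-26 - 195) = -1*3 - 1*(-221) = -3 + 221 = 218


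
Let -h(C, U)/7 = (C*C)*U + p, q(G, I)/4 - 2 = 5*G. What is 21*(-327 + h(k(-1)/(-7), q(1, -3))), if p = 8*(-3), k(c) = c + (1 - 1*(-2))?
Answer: -3675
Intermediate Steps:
q(G, I) = 8 + 20*G (q(G, I) = 8 + 4*(5*G) = 8 + 20*G)
k(c) = 3 + c (k(c) = c + (1 + 2) = c + 3 = 3 + c)
p = -24
h(C, U) = 168 - 7*U*C² (h(C, U) = -7*((C*C)*U - 24) = -7*(C²*U - 24) = -7*(U*C² - 24) = -7*(-24 + U*C²) = 168 - 7*U*C²)
21*(-327 + h(k(-1)/(-7), q(1, -3))) = 21*(-327 + (168 - 7*(8 + 20*1)*((3 - 1)/(-7))²)) = 21*(-327 + (168 - 7*(8 + 20)*(2*(-⅐))²)) = 21*(-327 + (168 - 7*28*(-2/7)²)) = 21*(-327 + (168 - 7*28*4/49)) = 21*(-327 + (168 - 16)) = 21*(-327 + 152) = 21*(-175) = -3675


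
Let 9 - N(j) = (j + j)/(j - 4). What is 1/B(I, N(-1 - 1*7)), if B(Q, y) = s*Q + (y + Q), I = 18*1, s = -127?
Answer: -3/6781 ≈ -0.00044241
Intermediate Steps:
I = 18
N(j) = 9 - 2*j/(-4 + j) (N(j) = 9 - (j + j)/(j - 4) = 9 - 2*j/(-4 + j))
B(Q, y) = y - 126*Q (B(Q, y) = -127*Q + (y + Q) = -127*Q + (Q + y) = y - 126*Q)
1/B(I, N(-1 - 1*7)) = 1/((-36 + 7*(-1 - 1*7))/(-4 + (-1 - 1*7)) - 126*18) = 1/((-36 + 7*(-1 - 7))/(-4 + (-1 - 7)) - 2268) = 1/((-36 + 7*(-8))/(-4 - 8) - 2268) = 1/((-36 - 56)/(-12) - 2268) = 1/(-1/12*(-92) - 2268) = 1/(23/3 - 2268) = 1/(-6781/3) = -3/6781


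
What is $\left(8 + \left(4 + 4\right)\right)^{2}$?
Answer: $256$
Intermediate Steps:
$\left(8 + \left(4 + 4\right)\right)^{2} = \left(8 + 8\right)^{2} = 16^{2} = 256$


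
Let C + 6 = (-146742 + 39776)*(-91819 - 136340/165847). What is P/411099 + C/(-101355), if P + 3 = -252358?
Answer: -223212102950392979363/2303445618793605 ≈ -96904.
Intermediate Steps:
C = 1628882743106796/165847 (C = -6 + (-146742 + 39776)*(-91819 - 136340/165847) = -6 - 106966*(-91819 - 136340*1/165847) = -6 - 106966*(-91819 - 136340/165847) = -6 - 106966*(-15228042033/165847) = -6 + 1628882744101878/165847 = 1628882743106796/165847 ≈ 9.8216e+9)
P = -252361 (P = -3 - 252358 = -252361)
P/411099 + C/(-101355) = -252361/411099 + (1628882743106796/165847)/(-101355) = -252361*1/411099 + (1628882743106796/165847)*(-1/101355) = -252361/411099 - 542960914368932/5603140895 = -223212102950392979363/2303445618793605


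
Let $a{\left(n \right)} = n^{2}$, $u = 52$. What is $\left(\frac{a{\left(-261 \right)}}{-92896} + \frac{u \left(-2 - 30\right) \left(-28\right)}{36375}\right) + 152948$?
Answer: $\frac{516827213525057}{3379092000} \approx 1.5295 \cdot 10^{5}$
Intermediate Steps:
$\left(\frac{a{\left(-261 \right)}}{-92896} + \frac{u \left(-2 - 30\right) \left(-28\right)}{36375}\right) + 152948 = \left(\frac{\left(-261\right)^{2}}{-92896} + \frac{52 \left(-2 - 30\right) \left(-28\right)}{36375}\right) + 152948 = \left(68121 \left(- \frac{1}{92896}\right) + 52 \left(-2 - 30\right) \left(-28\right) \frac{1}{36375}\right) + 152948 = \left(- \frac{68121}{92896} + 52 \left(-32\right) \left(-28\right) \frac{1}{36375}\right) + 152948 = \left(- \frac{68121}{92896} + \left(-1664\right) \left(-28\right) \frac{1}{36375}\right) + 152948 = \left(- \frac{68121}{92896} + 46592 \cdot \frac{1}{36375}\right) + 152948 = \left(- \frac{68121}{92896} + \frac{46592}{36375}\right) + 152948 = \frac{1850309057}{3379092000} + 152948 = \frac{516827213525057}{3379092000}$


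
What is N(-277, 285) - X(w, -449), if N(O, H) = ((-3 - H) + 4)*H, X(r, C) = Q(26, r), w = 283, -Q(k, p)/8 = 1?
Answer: -80932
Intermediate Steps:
Q(k, p) = -8 (Q(k, p) = -8*1 = -8)
X(r, C) = -8
N(O, H) = H*(1 - H) (N(O, H) = (1 - H)*H = H*(1 - H))
N(-277, 285) - X(w, -449) = 285*(1 - 1*285) - 1*(-8) = 285*(1 - 285) + 8 = 285*(-284) + 8 = -80940 + 8 = -80932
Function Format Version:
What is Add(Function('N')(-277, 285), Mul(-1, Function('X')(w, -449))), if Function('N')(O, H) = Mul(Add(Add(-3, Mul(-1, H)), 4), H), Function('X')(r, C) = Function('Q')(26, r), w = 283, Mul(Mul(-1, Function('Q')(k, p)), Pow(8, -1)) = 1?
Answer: -80932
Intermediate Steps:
Function('Q')(k, p) = -8 (Function('Q')(k, p) = Mul(-8, 1) = -8)
Function('X')(r, C) = -8
Function('N')(O, H) = Mul(H, Add(1, Mul(-1, H))) (Function('N')(O, H) = Mul(Add(1, Mul(-1, H)), H) = Mul(H, Add(1, Mul(-1, H))))
Add(Function('N')(-277, 285), Mul(-1, Function('X')(w, -449))) = Add(Mul(285, Add(1, Mul(-1, 285))), Mul(-1, -8)) = Add(Mul(285, Add(1, -285)), 8) = Add(Mul(285, -284), 8) = Add(-80940, 8) = -80932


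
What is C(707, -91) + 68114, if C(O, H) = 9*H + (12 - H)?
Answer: 67398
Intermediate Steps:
C(O, H) = 12 + 8*H
C(707, -91) + 68114 = (12 + 8*(-91)) + 68114 = (12 - 728) + 68114 = -716 + 68114 = 67398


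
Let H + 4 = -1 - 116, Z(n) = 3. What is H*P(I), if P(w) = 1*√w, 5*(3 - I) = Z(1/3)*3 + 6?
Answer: 0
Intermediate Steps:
H = -121 (H = -4 + (-1 - 116) = -4 - 117 = -121)
I = 0 (I = 3 - (3*3 + 6)/5 = 3 - (9 + 6)/5 = 3 - ⅕*15 = 3 - 3 = 0)
P(w) = √w
H*P(I) = -121*√0 = -121*0 = 0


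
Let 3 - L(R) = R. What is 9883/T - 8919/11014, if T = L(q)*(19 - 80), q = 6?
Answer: 107219185/2015562 ≈ 53.196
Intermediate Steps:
L(R) = 3 - R
T = 183 (T = (3 - 1*6)*(19 - 80) = (3 - 6)*(-61) = -3*(-61) = 183)
9883/T - 8919/11014 = 9883/183 - 8919/11014 = 107219185/2015562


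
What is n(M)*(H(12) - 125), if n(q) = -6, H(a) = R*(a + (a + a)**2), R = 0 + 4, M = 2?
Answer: -13362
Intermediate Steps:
R = 4
H(a) = 4*a + 16*a**2 (H(a) = 4*(a + (a + a)**2) = 4*(a + (2*a)**2) = 4*(a + 4*a**2) = 4*a + 16*a**2)
n(M)*(H(12) - 125) = -6*(4*12*(1 + 4*12) - 125) = -6*(4*12*(1 + 48) - 125) = -6*(4*12*49 - 125) = -6*(2352 - 125) = -6*2227 = -13362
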